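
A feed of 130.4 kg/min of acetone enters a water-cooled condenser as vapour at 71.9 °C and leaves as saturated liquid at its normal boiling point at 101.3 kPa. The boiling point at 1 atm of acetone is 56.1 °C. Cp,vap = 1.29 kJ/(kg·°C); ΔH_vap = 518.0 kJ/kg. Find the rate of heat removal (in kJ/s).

Q_c = 1170 kJ/s

vapour 71.9→56.1 °C: -20.382 kJ/kg
condensation at 56.1 °C: -518 kJ/kg
Δh = -20.382 + -518 = -538.38 kJ/kg
Q = ṁ·Δh = 130.4 kg/min × -538.38 kJ/kg = -70205 kJ/min
|Q| = 1170.1 kW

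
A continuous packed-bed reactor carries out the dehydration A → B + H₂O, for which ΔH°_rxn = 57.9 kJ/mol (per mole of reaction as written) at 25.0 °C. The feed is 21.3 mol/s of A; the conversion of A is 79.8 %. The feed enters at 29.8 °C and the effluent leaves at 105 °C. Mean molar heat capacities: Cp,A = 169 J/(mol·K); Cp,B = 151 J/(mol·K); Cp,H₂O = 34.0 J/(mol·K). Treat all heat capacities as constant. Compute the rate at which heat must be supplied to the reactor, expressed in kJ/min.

Q_in = 76600 kJ/min

Extent of reaction ξ = 0.798 × 21.3 = 16.997 mol/s
Reaction term: ξ·ΔH°_rxn = 16.997 × 57.9 = 984.15 kJ/s
Sensible, feed 29.8→25 °C: -17.279 kJ/s
Outlet flows (mol/s): A 4.3026, B 16.997, H₂O 16.997
Sensible, products 25→105 °C: 309.73 kJ/s
Q = ΔH = 1276.6 kJ/s = 1276.6 kW
Heat supplied = 76596 kJ/min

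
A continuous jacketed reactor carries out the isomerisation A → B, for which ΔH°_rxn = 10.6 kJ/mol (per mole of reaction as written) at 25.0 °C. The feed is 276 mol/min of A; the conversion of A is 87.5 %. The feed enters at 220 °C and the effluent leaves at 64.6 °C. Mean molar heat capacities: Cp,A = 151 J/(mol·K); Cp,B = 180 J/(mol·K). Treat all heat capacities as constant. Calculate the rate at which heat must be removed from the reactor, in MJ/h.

Extent of reaction ξ = 0.875 × 276 = 241.5 mol/min
Reaction term: ξ·ΔH°_rxn = 241.5 × 10.6 = 2559.9 kJ/min
Sensible, feed 220→25 °C: -8126.8 kJ/min
Outlet flows (mol/min): A 34.5, B 241.5
Sensible, products 25→64.6 °C: 1927.7 kJ/min
Q = ΔH = -3639.2 kJ/min = -60.654 kW
Heat removed = 218.35 MJ/h

Q_out = 218 MJ/h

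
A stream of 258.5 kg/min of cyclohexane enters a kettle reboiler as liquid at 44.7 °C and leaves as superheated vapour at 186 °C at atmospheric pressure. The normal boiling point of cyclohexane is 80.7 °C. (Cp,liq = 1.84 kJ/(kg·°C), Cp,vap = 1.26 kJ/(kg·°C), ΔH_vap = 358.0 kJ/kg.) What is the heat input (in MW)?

Q = 2.40 MW

liquid 44.7→80.7 °C: 66.24 kJ/kg
vaporisation at 80.7 °C: 358 kJ/kg
vapour 80.7→186 °C: 132.68 kJ/kg
Δh = 66.24 + 358 + 132.68 = 556.92 kJ/kg
Q = ṁ·Δh = 258.5 kg/min × 556.92 kJ/kg = 143960 kJ/min
|Q| = 2399.4 kW = 2.3994 MW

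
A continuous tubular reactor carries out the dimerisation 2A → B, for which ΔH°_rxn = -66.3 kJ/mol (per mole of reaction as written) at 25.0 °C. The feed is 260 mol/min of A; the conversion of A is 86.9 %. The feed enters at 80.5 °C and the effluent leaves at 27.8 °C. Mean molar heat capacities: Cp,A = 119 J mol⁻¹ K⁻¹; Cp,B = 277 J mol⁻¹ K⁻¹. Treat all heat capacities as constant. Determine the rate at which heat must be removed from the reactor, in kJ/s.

Q_out = 152 kJ/s

Extent of reaction ξ = 0.869 × 260 / 2 = 112.97 mol/min
Reaction term: ξ·ΔH°_rxn = 112.97 × -66.3 = -7489.9 kJ/min
Sensible, feed 80.5→25 °C: -1717.2 kJ/min
Outlet flows (mol/min): A 34.06, B 112.97
Sensible, products 25→27.8 °C: 98.968 kJ/min
Q = ΔH = -9108.1 kJ/min = -151.8 kW
Heat removed = 151.8 kJ/s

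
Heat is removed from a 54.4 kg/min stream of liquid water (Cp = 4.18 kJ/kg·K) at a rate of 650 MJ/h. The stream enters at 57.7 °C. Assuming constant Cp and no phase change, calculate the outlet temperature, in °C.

Q = 650 MJ/h = 10833 kJ/min
ΔT = Q/(ṁ·Cp) = 10833/(54.4×4.18) = 47.642 K
T_out = 57.7 − 47.642 = 10.058 °C

T_out = 10.1 °C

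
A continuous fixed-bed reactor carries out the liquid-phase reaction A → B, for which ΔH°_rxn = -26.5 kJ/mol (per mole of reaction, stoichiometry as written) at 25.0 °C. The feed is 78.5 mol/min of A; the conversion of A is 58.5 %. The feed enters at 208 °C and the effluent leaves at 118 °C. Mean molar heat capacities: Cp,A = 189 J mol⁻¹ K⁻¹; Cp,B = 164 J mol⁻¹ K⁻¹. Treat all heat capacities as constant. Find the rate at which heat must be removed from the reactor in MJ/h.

Extent of reaction ξ = 0.585 × 78.5 = 45.922 mol/min
Reaction term: ξ·ΔH°_rxn = 45.922 × -26.5 = -1216.9 kJ/min
Sensible, feed 208→25 °C: -2715.1 kJ/min
Outlet flows (mol/min): A 32.578, B 45.922
Sensible, products 25→118 °C: 1273 kJ/min
Q = ΔH = -2659 kJ/min = -44.317 kW
Heat removed = 159.54 MJ/h

Q_out = 160 MJ/h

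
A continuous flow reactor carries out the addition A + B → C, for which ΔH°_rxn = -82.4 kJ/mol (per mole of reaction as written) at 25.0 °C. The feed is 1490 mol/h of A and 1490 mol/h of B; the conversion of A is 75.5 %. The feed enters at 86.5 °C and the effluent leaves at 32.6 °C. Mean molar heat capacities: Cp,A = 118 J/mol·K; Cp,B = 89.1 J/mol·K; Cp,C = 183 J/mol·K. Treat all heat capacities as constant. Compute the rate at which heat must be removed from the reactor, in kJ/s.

Q_out = 30.4 kJ/s

Extent of reaction ξ = 0.755 × 1490 = 1125 mol/h
Reaction term: ξ·ΔH°_rxn = 1125 × -82.4 = -92696 kJ/h
Sensible, feed 86.5→25 °C: -18978 kJ/h
Outlet flows (mol/h): A 365.05, B 365.05, C 1125
Sensible, products 25→32.6 °C: 2139.2 kJ/h
Q = ΔH = -109530 kJ/h = -30.426 kW
Heat removed = 30.426 kJ/s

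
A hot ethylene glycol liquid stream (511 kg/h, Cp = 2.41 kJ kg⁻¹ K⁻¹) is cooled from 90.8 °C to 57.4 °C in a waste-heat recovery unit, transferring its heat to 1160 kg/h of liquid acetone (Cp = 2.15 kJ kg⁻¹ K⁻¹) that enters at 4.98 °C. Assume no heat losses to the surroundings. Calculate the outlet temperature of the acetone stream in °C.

T_c,out = 21.5 °C

Heat released by hot stream: Q = 511 × 2.41 × (90.8 − 57.4) = 41132 kJ/h
Energy balance on cold side (adiabatic exchanger): Q = ṁ_c·Cp_c·(T_c,out − T_c,in)
T_c,out = 4.98 + 41132/(1160 × 2.15) = 21.473 °C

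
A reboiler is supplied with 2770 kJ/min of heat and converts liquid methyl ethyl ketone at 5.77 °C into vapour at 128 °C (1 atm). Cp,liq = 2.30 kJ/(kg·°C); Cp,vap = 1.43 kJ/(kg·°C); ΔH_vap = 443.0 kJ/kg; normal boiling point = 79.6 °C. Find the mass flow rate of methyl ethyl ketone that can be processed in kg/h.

Δh = 2.30×(79.6−5.77) + 443.0 + 1.43×(128−79.6) = 682.02 kJ/kg
Q = 2770 kJ/min = 46.167 kJ/s = 166200 kJ/h
ṁ = Q/Δh = 166200 / 682.02 = 243.69 kg/h

ṁ = 244 kg/h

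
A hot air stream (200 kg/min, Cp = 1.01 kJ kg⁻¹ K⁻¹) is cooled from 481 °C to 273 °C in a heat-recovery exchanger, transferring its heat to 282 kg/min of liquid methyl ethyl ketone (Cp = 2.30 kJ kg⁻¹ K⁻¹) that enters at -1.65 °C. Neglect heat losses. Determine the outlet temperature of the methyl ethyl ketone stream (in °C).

Heat released by hot stream: Q = 200 × 1.01 × (481 − 273) = 42016 kJ/min
Energy balance on cold side (adiabatic exchanger): Q = ṁ_c·Cp_c·(T_c,out − T_c,in)
T_c,out = -1.65 + 42016/(282 × 2.30) = 63.13 °C

T_c,out = 63.1 °C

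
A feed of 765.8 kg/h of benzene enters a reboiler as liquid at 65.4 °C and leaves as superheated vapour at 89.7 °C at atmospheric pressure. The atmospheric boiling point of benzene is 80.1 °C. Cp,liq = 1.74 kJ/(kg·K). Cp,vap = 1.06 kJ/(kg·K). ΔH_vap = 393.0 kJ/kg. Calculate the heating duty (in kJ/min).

Q = 5470 kJ/min

liquid 65.4→80.1 °C: 25.578 kJ/kg
vaporisation at 80.1 °C: 393 kJ/kg
vapour 80.1→89.7 °C: 10.176 kJ/kg
Δh = 25.578 + 393 + 10.176 = 428.75 kJ/kg
Q = ṁ·Δh = 765.8 kg/h × 428.75 kJ/kg = 328340 kJ/h
|Q| = 91.206 kW = 5472.3 kJ/min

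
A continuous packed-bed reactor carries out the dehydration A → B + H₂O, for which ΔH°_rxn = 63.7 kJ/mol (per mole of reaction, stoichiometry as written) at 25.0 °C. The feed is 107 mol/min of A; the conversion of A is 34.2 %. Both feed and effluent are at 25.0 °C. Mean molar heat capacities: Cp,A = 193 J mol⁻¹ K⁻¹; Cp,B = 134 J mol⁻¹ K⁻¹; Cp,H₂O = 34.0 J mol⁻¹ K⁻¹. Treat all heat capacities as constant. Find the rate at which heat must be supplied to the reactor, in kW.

Extent of reaction ξ = 0.342 × 107 = 36.594 mol/min
Reaction term: ξ·ΔH°_rxn = 36.594 × 63.7 = 2331 kJ/min
Q = ΔH = 2331 kJ/min = 38.851 kW
Heat supplied = 38.851 kW

Q_in = 38.9 kW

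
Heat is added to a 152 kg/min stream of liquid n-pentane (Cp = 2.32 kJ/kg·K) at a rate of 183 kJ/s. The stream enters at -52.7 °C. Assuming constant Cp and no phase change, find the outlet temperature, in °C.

T_out = -21.6 °C

Q = 183 kJ/s = 10980 kJ/min
ΔT = Q/(ṁ·Cp) = 10980/(152×2.32) = 31.137 K
T_out = -52.7 + 31.137 = -21.563 °C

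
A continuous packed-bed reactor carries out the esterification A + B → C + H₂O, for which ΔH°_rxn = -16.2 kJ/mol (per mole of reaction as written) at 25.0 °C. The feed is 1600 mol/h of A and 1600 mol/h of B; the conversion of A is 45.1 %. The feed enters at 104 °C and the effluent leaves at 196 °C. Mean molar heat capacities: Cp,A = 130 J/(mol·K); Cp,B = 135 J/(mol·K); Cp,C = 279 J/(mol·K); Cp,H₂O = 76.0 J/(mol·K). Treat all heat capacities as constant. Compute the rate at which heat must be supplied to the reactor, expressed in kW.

Q_in = 10.7 kW

Extent of reaction ξ = 0.451 × 1600 = 721.6 mol/h
Reaction term: ξ·ΔH°_rxn = 721.6 × -16.2 = -11690 kJ/h
Sensible, feed 104→25 °C: -33496 kJ/h
Outlet flows (mol/h): A 878.4, B 878.4, C 721.6, H₂O 721.6
Sensible, products 25→196 °C: 83609 kJ/h
Q = ΔH = 38424 kJ/h = 10.673 kW
Heat supplied = 10.673 kW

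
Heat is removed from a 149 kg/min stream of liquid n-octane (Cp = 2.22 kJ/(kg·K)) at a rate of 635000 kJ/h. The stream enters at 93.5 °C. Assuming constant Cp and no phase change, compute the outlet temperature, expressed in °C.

Q = 635000 kJ/h = 10583 kJ/min
ΔT = Q/(ṁ·Cp) = 10583/(149×2.22) = 31.995 K
T_out = 93.5 − 31.995 = 61.505 °C

T_out = 61.5 °C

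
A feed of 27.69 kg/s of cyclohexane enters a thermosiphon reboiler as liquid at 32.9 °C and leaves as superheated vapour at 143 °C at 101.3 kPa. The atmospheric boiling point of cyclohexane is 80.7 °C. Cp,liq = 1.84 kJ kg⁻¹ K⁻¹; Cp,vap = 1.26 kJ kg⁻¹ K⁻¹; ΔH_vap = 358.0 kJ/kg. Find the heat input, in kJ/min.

Q = 871000 kJ/min

liquid 32.9→80.7 °C: 87.952 kJ/kg
vaporisation at 80.7 °C: 358 kJ/kg
vapour 80.7→143 °C: 78.498 kJ/kg
Δh = 87.952 + 358 + 78.498 = 524.45 kJ/kg
Q = ṁ·Δh = 27.69 kg/s × 524.45 kJ/kg = 14522 kJ/s
|Q| = 14522 kW = 871320 kJ/min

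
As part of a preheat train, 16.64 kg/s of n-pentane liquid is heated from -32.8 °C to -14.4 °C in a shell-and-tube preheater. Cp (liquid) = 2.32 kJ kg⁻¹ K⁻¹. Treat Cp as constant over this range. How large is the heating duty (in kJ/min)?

Q = 42600 kJ/min

Q = ṁ·Cp·ΔT = 16.64 × 2.32 × (-14.4 − -32.8) = 710.33 kJ/s
Heating duty = 42620 kJ/min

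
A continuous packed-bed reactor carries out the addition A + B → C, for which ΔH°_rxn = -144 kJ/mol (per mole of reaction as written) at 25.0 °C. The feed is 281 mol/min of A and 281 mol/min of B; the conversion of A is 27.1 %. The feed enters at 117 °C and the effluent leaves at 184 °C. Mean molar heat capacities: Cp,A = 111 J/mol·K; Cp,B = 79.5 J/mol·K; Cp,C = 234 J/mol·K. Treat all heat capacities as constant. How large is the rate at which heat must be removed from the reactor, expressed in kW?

Q_out = 114 kW

Extent of reaction ξ = 0.271 × 281 = 76.151 mol/min
Reaction term: ξ·ΔH°_rxn = 76.151 × -144 = -10966 kJ/min
Sensible, feed 117→25 °C: -4924.8 kJ/min
Outlet flows (mol/min): A 204.85, B 204.85, C 76.151
Sensible, products 25→184 °C: 9038 kJ/min
Q = ΔH = -6852.5 kJ/min = -114.21 kW
Heat removed = 114.21 kW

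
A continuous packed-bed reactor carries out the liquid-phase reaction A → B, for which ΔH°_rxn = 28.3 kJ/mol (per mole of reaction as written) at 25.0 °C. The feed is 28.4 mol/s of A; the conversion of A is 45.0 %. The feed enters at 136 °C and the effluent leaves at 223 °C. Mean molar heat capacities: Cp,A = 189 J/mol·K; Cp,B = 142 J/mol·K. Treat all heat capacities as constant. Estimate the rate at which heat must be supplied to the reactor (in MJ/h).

Q_in = 2560 MJ/h

Extent of reaction ξ = 0.450 × 28.4 = 12.78 mol/s
Reaction term: ξ·ΔH°_rxn = 12.78 × 28.3 = 361.67 kJ/s
Sensible, feed 136→25 °C: -595.8 kJ/s
Outlet flows (mol/s): A 15.62, B 12.78
Sensible, products 25→223 °C: 943.85 kJ/s
Q = ΔH = 709.72 kJ/s = 709.72 kW
Heat supplied = 2555 MJ/h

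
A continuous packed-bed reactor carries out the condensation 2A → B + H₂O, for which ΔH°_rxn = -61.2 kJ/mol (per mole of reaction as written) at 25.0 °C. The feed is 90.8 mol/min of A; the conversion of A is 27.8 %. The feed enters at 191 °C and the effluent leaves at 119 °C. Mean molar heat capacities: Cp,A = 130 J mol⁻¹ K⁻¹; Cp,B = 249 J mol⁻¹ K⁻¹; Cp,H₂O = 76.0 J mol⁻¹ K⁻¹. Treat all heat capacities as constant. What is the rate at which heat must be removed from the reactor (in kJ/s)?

Extent of reaction ξ = 0.278 × 90.8 / 2 = 12.621 mol/min
Reaction term: ξ·ΔH°_rxn = 12.621 × -61.2 = -772.42 kJ/min
Sensible, feed 191→25 °C: -1959.5 kJ/min
Outlet flows (mol/min): A 65.558, B 12.621, H₂O 12.621
Sensible, products 25→119 °C: 1186.7 kJ/min
Q = ΔH = -1545.2 kJ/min = -25.753 kW
Heat removed = 25.753 kJ/s

Q_out = 25.8 kJ/s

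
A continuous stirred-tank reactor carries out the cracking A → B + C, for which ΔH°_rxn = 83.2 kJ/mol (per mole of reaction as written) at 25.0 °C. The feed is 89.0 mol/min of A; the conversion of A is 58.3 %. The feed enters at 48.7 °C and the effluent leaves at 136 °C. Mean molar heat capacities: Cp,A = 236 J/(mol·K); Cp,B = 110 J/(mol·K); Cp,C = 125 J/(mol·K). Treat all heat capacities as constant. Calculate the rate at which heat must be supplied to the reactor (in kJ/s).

Extent of reaction ξ = 0.583 × 89.0 = 51.887 mol/min
Reaction term: ξ·ΔH°_rxn = 51.887 × 83.2 = 4317 kJ/min
Sensible, feed 48.7→25 °C: -497.79 kJ/min
Outlet flows (mol/min): A 37.113, B 51.887, C 51.887
Sensible, products 25→136 °C: 2325.7 kJ/min
Q = ΔH = 6144.9 kJ/min = 102.41 kW
Heat supplied = 102.41 kJ/s

Q_in = 102 kJ/s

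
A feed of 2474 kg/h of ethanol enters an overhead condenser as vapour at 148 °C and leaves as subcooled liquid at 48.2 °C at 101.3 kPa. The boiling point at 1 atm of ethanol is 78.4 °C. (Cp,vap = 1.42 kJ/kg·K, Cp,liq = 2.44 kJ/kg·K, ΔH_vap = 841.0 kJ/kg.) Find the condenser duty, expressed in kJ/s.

vapour 148→78.4 °C: -98.832 kJ/kg
condensation at 78.4 °C: -841 kJ/kg
liquid 78.4→48.2 °C: -73.688 kJ/kg
Δh = -98.832 + -841 + -73.688 = -1013.5 kJ/kg
Q = ṁ·Δh = 2474 kg/h × -1013.5 kJ/kg = -2.5074e+06 kJ/h
|Q| = 696.51 kW

Q_c = 697 kJ/s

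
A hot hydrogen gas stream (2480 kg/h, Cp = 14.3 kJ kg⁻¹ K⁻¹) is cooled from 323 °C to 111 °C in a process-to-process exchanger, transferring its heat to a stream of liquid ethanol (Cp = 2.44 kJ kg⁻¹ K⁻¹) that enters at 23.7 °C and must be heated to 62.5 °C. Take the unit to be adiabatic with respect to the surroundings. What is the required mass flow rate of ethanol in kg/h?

Heat released by hot stream: Q = 2480 × 14.3 × (323 − 111) = 7.5184e+06 kJ/h
Energy balance on cold side (adiabatic exchanger): Q = ṁ_c·Cp_c·(T_c,out − T_c,in)
ṁ_c = 7.5184e+06 / [2.44 × (62.5 − 23.7)] = 79415 kg/h

ṁ_c = 79400 kg/h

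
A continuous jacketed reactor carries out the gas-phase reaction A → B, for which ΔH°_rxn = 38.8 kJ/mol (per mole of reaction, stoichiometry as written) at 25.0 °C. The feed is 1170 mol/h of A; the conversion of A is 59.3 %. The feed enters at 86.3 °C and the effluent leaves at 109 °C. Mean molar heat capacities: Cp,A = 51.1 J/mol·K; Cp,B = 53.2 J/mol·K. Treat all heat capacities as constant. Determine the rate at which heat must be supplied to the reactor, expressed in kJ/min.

Q_in = 473 kJ/min

Extent of reaction ξ = 0.593 × 1170 = 693.81 mol/h
Reaction term: ξ·ΔH°_rxn = 693.81 × 38.8 = 26920 kJ/h
Sensible, feed 86.3→25 °C: -3664.9 kJ/h
Outlet flows (mol/h): A 476.19, B 693.81
Sensible, products 25→109 °C: 5144.5 kJ/h
Q = ΔH = 28399 kJ/h = 7.8887 kW
Heat supplied = 473.32 kJ/min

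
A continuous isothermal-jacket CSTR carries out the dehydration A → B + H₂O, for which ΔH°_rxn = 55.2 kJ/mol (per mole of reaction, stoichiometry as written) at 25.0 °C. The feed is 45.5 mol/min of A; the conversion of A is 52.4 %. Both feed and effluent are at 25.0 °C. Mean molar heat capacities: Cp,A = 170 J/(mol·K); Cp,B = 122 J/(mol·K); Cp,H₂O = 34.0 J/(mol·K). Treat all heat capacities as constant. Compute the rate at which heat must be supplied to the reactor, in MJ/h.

Q_in = 79.0 MJ/h

Extent of reaction ξ = 0.524 × 45.5 = 23.842 mol/min
Reaction term: ξ·ΔH°_rxn = 23.842 × 55.2 = 1316.1 kJ/min
Q = ΔH = 1316.1 kJ/min = 21.935 kW
Heat supplied = 78.965 MJ/h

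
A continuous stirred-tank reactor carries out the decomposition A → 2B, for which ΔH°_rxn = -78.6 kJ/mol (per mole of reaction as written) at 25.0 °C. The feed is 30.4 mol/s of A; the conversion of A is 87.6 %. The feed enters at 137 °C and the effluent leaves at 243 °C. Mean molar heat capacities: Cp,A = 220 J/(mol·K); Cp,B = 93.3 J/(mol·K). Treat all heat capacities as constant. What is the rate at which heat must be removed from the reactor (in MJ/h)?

Q_out = 5680 MJ/h

Extent of reaction ξ = 0.876 × 30.4 = 26.63 mol/s
Reaction term: ξ·ΔH°_rxn = 26.63 × -78.6 = -2093.1 kJ/s
Sensible, feed 137→25 °C: -749.06 kJ/s
Outlet flows (mol/s): A 3.7696, B 53.261
Sensible, products 25→243 °C: 1264.1 kJ/s
Q = ΔH = -1578.1 kJ/s = -1578.1 kW
Heat removed = 5681.2 MJ/h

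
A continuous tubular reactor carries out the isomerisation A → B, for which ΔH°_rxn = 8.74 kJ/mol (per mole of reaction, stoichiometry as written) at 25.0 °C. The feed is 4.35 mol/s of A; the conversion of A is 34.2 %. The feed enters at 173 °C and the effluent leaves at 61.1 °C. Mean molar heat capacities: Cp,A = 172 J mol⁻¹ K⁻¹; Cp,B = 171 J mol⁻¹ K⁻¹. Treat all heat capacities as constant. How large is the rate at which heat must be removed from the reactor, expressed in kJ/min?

Extent of reaction ξ = 0.342 × 4.35 = 1.4877 mol/s
Reaction term: ξ·ΔH°_rxn = 1.4877 × 8.74 = 13.002 kJ/s
Sensible, feed 173→25 °C: -110.73 kJ/s
Outlet flows (mol/s): A 2.8623, B 1.4877
Sensible, products 25→61.1 °C: 26.956 kJ/s
Q = ΔH = -70.775 kJ/s = -70.775 kW
Heat removed = 4246.5 kJ/min

Q_out = 4250 kJ/min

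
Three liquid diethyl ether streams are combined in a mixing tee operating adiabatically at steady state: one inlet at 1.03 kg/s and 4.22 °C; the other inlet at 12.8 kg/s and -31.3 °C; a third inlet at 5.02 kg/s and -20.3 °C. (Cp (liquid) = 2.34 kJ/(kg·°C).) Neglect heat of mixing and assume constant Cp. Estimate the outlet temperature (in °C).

Adiabatic, steady state ⇒ Σ ṁᵢCp,ᵢ(T_out − Tᵢ) = 0
T_out = Σ ṁᵢCp,ᵢTᵢ / Σ ṁᵢCp,ᵢ
      = -1165.8 / 44.109 = -26.43 °C

T_out = -26.4 °C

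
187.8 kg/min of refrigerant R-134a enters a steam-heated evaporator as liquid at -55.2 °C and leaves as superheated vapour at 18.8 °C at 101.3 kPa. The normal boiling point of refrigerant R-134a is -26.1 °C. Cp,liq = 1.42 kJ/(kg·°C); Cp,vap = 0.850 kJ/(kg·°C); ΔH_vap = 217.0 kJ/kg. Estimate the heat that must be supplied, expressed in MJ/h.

liquid -55.2→-26.1 °C: 41.322 kJ/kg
vaporisation at -26.1 °C: 217 kJ/kg
vapour -26.1→18.8 °C: 38.165 kJ/kg
Δh = 41.322 + 217 + 38.165 = 296.49 kJ/kg
Q = ṁ·Δh = 187.8 kg/min × 296.49 kJ/kg = 55680 kJ/min
|Q| = 928 kW = 3340.8 MJ/h

Q = 3340 MJ/h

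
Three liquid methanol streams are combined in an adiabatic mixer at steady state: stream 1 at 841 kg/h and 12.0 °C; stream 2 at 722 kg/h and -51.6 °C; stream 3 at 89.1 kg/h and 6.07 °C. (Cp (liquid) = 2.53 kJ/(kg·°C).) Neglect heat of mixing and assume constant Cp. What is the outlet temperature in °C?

Adiabatic, steady state ⇒ Σ ṁᵢCp,ᵢ(T_out − Tᵢ) = 0
T_out = Σ ṁᵢCp,ᵢTᵢ / Σ ṁᵢCp,ᵢ
      = -67355 / 4179.8 = -16.114 °C

T_out = -16.1 °C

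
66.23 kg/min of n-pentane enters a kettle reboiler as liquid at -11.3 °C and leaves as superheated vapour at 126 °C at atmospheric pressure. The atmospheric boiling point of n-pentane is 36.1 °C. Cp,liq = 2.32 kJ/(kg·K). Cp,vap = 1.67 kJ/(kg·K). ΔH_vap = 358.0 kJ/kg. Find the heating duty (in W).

liquid -11.3→36.1 °C: 109.97 kJ/kg
vaporisation at 36.1 °C: 358 kJ/kg
vapour 36.1→126 °C: 150.13 kJ/kg
Δh = 109.97 + 358 + 150.13 = 618.1 kJ/kg
Q = ṁ·Δh = 66.23 kg/min × 618.1 kJ/kg = 40937 kJ/min
|Q| = 682.28 kW = 682280 W

Q = 682000 W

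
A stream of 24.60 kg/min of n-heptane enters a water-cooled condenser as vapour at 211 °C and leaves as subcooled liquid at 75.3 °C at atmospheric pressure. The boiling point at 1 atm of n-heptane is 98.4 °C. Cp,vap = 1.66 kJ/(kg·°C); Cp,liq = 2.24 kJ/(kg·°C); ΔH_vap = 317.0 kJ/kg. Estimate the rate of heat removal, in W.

Q_c = 228000 W

vapour 211→98.4 °C: -186.92 kJ/kg
condensation at 98.4 °C: -317 kJ/kg
liquid 98.4→75.3 °C: -51.744 kJ/kg
Δh = -186.92 + -317 + -51.744 = -555.66 kJ/kg
Q = ṁ·Δh = 24.60 kg/min × -555.66 kJ/kg = -13669 kJ/min
|Q| = 227.82 kW = 227820 W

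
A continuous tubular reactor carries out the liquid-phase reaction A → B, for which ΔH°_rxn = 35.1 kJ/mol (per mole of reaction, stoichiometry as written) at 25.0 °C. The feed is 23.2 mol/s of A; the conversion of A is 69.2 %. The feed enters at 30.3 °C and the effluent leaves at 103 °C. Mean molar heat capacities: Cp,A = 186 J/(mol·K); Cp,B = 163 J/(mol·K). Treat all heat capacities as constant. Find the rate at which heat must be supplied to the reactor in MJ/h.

Q_in = 3050 MJ/h

Extent of reaction ξ = 0.692 × 23.2 = 16.054 mol/s
Reaction term: ξ·ΔH°_rxn = 16.054 × 35.1 = 563.51 kJ/s
Sensible, feed 30.3→25 °C: -22.871 kJ/s
Outlet flows (mol/s): A 7.1456, B 16.054
Sensible, products 25→103 °C: 307.78 kJ/s
Q = ΔH = 848.42 kJ/s = 848.42 kW
Heat supplied = 3054.3 MJ/h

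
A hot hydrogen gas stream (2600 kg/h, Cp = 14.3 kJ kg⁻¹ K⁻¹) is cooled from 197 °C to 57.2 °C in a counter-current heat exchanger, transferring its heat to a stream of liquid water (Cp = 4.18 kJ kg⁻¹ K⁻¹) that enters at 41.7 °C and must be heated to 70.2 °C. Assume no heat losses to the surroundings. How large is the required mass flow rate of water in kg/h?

ṁ_c = 43600 kg/h

Heat released by hot stream: Q = 2600 × 14.3 × (197 − 57.2) = 5.1978e+06 kJ/h
Energy balance on cold side (adiabatic exchanger): Q = ṁ_c·Cp_c·(T_c,out − T_c,in)
ṁ_c = 5.1978e+06 / [4.18 × (70.2 − 41.7)] = 43631 kg/h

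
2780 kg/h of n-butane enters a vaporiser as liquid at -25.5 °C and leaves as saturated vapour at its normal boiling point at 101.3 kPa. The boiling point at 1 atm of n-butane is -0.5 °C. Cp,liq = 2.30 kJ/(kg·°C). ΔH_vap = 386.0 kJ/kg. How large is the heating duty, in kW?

Q = 342 kW

liquid -25.5→-0.5 °C: 57.5 kJ/kg
vaporisation at -0.5 °C: 386 kJ/kg
Δh = 57.5 + 386 = 443.5 kJ/kg
Q = ṁ·Δh = 2780 kg/h × 443.5 kJ/kg = 1.2329e+06 kJ/h
|Q| = 342.48 kW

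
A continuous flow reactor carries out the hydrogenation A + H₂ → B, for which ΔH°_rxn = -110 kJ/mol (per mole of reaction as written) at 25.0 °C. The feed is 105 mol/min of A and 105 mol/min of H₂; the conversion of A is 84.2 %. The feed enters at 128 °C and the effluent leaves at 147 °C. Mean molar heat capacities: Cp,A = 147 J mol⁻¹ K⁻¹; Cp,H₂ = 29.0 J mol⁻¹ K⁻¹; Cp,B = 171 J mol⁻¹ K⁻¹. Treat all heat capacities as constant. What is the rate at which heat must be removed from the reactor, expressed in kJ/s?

Q_out = 157 kJ/s

Extent of reaction ξ = 0.842 × 105 = 88.41 mol/min
Reaction term: ξ·ΔH°_rxn = 88.41 × -110 = -9725.1 kJ/min
Sensible, feed 128→25 °C: -1903.4 kJ/min
Outlet flows (mol/min): A 16.59, H₂ 16.59, B 88.41
Sensible, products 25→147 °C: 2200.6 kJ/min
Q = ΔH = -9427.9 kJ/min = -157.13 kW
Heat removed = 157.13 kJ/s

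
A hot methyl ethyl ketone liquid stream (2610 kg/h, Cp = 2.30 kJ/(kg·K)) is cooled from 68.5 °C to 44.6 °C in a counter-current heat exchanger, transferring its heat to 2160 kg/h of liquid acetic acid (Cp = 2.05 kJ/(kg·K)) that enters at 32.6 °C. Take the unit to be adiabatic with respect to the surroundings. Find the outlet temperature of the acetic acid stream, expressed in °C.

T_c,out = 65.0 °C

Heat released by hot stream: Q = 2610 × 2.30 × (68.5 − 44.6) = 143470 kJ/h
Energy balance on cold side (adiabatic exchanger): Q = ṁ_c·Cp_c·(T_c,out − T_c,in)
T_c,out = 32.6 + 143470/(2160 × 2.05) = 65.001 °C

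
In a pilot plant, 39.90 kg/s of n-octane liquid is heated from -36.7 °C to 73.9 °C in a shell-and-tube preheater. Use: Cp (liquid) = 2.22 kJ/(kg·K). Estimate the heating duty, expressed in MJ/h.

Q = ṁ·Cp·ΔT = 39.90 × 2.22 × (73.9 − -36.7) = 9796.7 kJ/s
Heating duty = 35268 MJ/h

Q = 35300 MJ/h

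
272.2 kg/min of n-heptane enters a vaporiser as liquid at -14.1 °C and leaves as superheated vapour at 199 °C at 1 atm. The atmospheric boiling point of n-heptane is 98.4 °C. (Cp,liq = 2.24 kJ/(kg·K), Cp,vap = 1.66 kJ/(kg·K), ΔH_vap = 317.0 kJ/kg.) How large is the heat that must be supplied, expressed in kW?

Q = 3340 kW

liquid -14.1→98.4 °C: 252 kJ/kg
vaporisation at 98.4 °C: 317 kJ/kg
vapour 98.4→199 °C: 167 kJ/kg
Δh = 252 + 317 + 167 = 736 kJ/kg
Q = ṁ·Δh = 272.2 kg/min × 736 kJ/kg = 200340 kJ/min
|Q| = 3339 kW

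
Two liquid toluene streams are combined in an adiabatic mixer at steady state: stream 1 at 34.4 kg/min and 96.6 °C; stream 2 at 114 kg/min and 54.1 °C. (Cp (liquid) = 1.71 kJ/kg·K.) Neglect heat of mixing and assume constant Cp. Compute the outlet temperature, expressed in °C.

T_out = 64.0 °C

No heat crosses the boundary, so H_out = H_in.
Σ ṁᵢCp,ᵢTᵢ = 34.4×1.71×96.6 + 114×1.71×54.1 = 16229
Σ ṁᵢCp,ᵢ = 34.4×1.71 + 114×1.71 = 253.76
T_out = 16229 / 253.76 = 63.952 °C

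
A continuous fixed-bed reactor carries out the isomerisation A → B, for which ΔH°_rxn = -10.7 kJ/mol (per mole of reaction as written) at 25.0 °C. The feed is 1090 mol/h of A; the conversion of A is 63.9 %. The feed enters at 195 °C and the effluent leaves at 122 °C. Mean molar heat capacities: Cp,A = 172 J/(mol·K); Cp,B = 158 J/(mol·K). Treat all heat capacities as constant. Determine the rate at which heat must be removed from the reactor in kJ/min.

Extent of reaction ξ = 0.639 × 1090 = 696.51 mol/h
Reaction term: ξ·ΔH°_rxn = 696.51 × -10.7 = -7452.7 kJ/h
Sensible, feed 195→25 °C: -31872 kJ/h
Outlet flows (mol/h): A 393.49, B 696.51
Sensible, products 25→122 °C: 17240 kJ/h
Q = ΔH = -22085 kJ/h = -6.1346 kW
Heat removed = 368.08 kJ/min

Q_out = 368 kJ/min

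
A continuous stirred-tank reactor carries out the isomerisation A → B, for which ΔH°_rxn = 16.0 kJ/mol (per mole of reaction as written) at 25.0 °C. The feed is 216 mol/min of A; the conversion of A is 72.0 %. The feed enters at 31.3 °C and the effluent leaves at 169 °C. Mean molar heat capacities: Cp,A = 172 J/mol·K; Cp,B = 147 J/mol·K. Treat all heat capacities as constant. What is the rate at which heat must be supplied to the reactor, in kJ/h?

Extent of reaction ξ = 0.720 × 216 = 155.52 mol/min
Reaction term: ξ·ΔH°_rxn = 155.52 × 16.0 = 2488.3 kJ/min
Sensible, feed 31.3→25 °C: -234.06 kJ/min
Outlet flows (mol/min): A 60.48, B 155.52
Sensible, products 25→169 °C: 4790 kJ/min
Q = ΔH = 7044.3 kJ/min = 117.4 kW
Heat supplied = 422660 kJ/h

Q_in = 423000 kJ/h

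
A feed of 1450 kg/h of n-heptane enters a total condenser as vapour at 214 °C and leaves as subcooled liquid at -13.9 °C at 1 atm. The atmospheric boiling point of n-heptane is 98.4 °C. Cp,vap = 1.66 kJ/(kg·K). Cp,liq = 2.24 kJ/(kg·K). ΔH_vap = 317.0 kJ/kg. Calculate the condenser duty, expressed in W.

Q_c = 306000 W

vapour 214→98.4 °C: -191.9 kJ/kg
condensation at 98.4 °C: -317 kJ/kg
liquid 98.4→-13.9 °C: -251.55 kJ/kg
Δh = -191.9 + -317 + -251.55 = -760.45 kJ/kg
Q = ṁ·Δh = 1450 kg/h × -760.45 kJ/kg = -1.1026e+06 kJ/h
|Q| = 306.29 kW = 306290 W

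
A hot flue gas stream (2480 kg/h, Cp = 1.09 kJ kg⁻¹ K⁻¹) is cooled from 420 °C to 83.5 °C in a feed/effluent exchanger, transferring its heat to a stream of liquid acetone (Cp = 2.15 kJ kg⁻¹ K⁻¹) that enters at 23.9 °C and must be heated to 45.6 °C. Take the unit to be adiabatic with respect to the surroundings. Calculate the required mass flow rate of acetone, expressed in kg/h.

ṁ_c = 19500 kg/h

Heat released by hot stream: Q = 2480 × 1.09 × (420 − 83.5) = 909630 kJ/h
Energy balance on cold side (adiabatic exchanger): Q = ṁ_c·Cp_c·(T_c,out − T_c,in)
ṁ_c = 909630 / [2.15 × (45.6 − 23.9)] = 19497 kg/h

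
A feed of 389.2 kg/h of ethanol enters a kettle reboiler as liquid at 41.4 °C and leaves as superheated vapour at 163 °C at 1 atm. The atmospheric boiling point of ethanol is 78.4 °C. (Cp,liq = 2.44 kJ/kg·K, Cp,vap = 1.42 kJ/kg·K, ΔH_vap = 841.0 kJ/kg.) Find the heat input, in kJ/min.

Q = 6820 kJ/min

liquid 41.4→78.4 °C: 90.28 kJ/kg
vaporisation at 78.4 °C: 841 kJ/kg
vapour 78.4→163 °C: 120.13 kJ/kg
Δh = 90.28 + 841 + 120.13 = 1051.4 kJ/kg
Q = ṁ·Δh = 389.2 kg/h × 1051.4 kJ/kg = 409210 kJ/h
|Q| = 113.67 kW = 6820.2 kJ/min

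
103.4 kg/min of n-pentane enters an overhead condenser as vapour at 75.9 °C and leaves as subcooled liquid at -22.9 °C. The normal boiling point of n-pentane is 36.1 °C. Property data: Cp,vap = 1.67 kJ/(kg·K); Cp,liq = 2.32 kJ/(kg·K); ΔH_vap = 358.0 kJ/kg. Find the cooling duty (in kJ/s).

Q_c = 967 kJ/s

vapour 75.9→36.1 °C: -66.466 kJ/kg
condensation at 36.1 °C: -358 kJ/kg
liquid 36.1→-22.9 °C: -136.88 kJ/kg
Δh = -66.466 + -358 + -136.88 = -561.35 kJ/kg
Q = ṁ·Δh = 103.4 kg/min × -561.35 kJ/kg = -58043 kJ/min
|Q| = 967.39 kW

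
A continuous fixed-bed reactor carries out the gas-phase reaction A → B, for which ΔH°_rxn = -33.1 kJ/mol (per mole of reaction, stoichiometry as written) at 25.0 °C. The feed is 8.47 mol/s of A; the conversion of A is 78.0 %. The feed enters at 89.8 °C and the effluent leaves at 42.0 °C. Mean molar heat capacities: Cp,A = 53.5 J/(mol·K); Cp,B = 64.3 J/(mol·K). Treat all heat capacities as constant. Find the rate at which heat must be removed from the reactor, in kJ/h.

Q_out = 861000 kJ/h

Extent of reaction ξ = 0.780 × 8.47 = 6.6066 mol/s
Reaction term: ξ·ΔH°_rxn = 6.6066 × -33.1 = -218.68 kJ/s
Sensible, feed 89.8→25 °C: -29.364 kJ/s
Outlet flows (mol/s): A 1.8634, B 6.6066
Sensible, products 25→42.0 °C: 8.9164 kJ/s
Q = ΔH = -239.13 kJ/s = -239.13 kW
Heat removed = 860850 kJ/h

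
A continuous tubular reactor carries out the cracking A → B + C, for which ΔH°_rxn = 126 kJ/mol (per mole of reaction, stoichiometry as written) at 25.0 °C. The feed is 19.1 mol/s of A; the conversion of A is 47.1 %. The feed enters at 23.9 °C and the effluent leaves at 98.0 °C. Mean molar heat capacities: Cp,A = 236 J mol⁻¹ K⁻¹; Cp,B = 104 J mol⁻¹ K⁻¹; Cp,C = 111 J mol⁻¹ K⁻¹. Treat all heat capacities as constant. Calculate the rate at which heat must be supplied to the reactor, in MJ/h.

Q_in = 5230 MJ/h

Extent of reaction ξ = 0.471 × 19.1 = 8.9961 mol/s
Reaction term: ξ·ΔH°_rxn = 8.9961 × 126 = 1133.5 kJ/s
Sensible, feed 23.9→25 °C: 4.9584 kJ/s
Outlet flows (mol/s): A 10.104, B 8.9961, C 8.9961
Sensible, products 25→98.0 °C: 315.26 kJ/s
Q = ΔH = 1453.7 kJ/s = 1453.7 kW
Heat supplied = 5233.4 MJ/h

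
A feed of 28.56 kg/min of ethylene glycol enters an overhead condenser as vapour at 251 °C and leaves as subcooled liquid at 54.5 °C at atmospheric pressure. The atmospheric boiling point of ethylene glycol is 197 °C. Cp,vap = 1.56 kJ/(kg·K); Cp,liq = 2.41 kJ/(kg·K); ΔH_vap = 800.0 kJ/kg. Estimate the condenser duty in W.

vapour 251→197 °C: -84.24 kJ/kg
condensation at 197 °C: -800 kJ/kg
liquid 197→54.5 °C: -343.43 kJ/kg
Δh = -84.24 + -800 + -343.43 = -1227.7 kJ/kg
Q = ṁ·Δh = 28.56 kg/min × -1227.7 kJ/kg = -35062 kJ/min
|Q| = 584.37 kW = 584370 W

Q_c = 584000 W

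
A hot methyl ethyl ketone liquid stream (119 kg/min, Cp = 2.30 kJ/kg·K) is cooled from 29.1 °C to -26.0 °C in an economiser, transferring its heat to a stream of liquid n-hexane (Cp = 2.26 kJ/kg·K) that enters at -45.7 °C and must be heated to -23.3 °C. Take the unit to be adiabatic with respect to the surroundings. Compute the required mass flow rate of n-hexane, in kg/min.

ṁ_c = 298 kg/min

Heat released by hot stream: Q = 119 × 2.30 × (29.1 − -26.0) = 15081 kJ/min
Energy balance on cold side (adiabatic exchanger): Q = ṁ_c·Cp_c·(T_c,out − T_c,in)
ṁ_c = 15081 / [2.26 × (-23.3 − -45.7)] = 297.9 kg/min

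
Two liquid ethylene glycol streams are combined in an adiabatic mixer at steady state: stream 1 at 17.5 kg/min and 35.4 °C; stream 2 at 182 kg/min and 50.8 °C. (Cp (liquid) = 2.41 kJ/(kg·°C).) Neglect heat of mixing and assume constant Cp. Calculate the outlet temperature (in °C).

Adiabatic, steady state ⇒ Σ ṁᵢCp,ᵢ(T_out − Tᵢ) = 0
Σ ṁᵢCp,ᵢTᵢ = 17.5×2.41×35.4 + 182×2.41×50.8 = 23775
Σ ṁᵢCp,ᵢ = 17.5×2.41 + 182×2.41 = 480.8
T_out = 23775 / 480.8 = 49.449 °C

T_out = 49.4 °C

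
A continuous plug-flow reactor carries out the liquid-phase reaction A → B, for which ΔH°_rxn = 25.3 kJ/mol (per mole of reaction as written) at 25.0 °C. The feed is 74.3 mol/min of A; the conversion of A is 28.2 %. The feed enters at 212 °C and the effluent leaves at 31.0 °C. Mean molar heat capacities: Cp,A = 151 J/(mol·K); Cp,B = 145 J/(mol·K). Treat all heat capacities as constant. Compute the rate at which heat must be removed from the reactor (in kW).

Q_out = 25.0 kW

Extent of reaction ξ = 0.282 × 74.3 = 20.953 mol/min
Reaction term: ξ·ΔH°_rxn = 20.953 × 25.3 = 530.1 kJ/min
Sensible, feed 212→25 °C: -2098 kJ/min
Outlet flows (mol/min): A 53.347, B 20.953
Sensible, products 25→31.0 °C: 66.562 kJ/min
Q = ΔH = -1501.3 kJ/min = -25.022 kW
Heat removed = 25.022 kW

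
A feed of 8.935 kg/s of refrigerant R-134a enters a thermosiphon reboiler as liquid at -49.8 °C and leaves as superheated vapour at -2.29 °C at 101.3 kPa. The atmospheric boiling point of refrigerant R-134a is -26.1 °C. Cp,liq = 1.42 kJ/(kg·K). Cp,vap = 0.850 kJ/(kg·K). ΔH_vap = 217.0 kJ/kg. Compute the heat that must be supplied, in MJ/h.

Q = 8710 MJ/h

liquid -49.8→-26.1 °C: 33.654 kJ/kg
vaporisation at -26.1 °C: 217 kJ/kg
vapour -26.1→-2.29 °C: 20.239 kJ/kg
Δh = 33.654 + 217 + 20.239 = 270.89 kJ/kg
Q = ṁ·Δh = 8.935 kg/s × 270.89 kJ/kg = 2420.4 kJ/s
|Q| = 2420.4 kW = 8713.5 MJ/h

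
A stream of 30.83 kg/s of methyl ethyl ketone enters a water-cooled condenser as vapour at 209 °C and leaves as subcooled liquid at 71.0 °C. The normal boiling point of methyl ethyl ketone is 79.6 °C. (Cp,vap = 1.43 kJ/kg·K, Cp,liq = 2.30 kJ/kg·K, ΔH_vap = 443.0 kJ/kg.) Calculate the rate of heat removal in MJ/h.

Q_c = 71900 MJ/h

vapour 209→79.6 °C: -185.04 kJ/kg
condensation at 79.6 °C: -443 kJ/kg
liquid 79.6→71.0 °C: -19.78 kJ/kg
Δh = -185.04 + -443 + -19.78 = -647.82 kJ/kg
Q = ṁ·Δh = 30.83 kg/s × -647.82 kJ/kg = -19972 kJ/s
|Q| = 19972 kW = 71900 MJ/h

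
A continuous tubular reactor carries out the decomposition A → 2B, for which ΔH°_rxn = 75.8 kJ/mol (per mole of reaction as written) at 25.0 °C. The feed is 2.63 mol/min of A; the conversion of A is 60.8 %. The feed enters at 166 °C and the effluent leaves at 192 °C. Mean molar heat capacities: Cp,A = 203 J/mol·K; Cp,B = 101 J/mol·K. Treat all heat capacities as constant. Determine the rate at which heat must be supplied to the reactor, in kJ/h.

Q_in = 8090 kJ/h

Extent of reaction ξ = 0.608 × 2.63 = 1.599 mol/min
Reaction term: ξ·ΔH°_rxn = 1.599 × 75.8 = 121.21 kJ/min
Sensible, feed 166→25 °C: -75.278 kJ/min
Outlet flows (mol/min): A 1.031, B 3.1981
Sensible, products 25→192 °C: 88.893 kJ/min
Q = ΔH = 134.82 kJ/min = 2.247 kW
Heat supplied = 8089.3 kJ/h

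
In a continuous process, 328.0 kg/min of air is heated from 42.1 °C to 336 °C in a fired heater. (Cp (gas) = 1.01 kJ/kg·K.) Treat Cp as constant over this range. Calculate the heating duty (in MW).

Q = ṁ·Cp·ΔT = 328.0 × 1.01 × (336 − 42.1) = 97363 kJ/min
Converting: 97363 / 60 s = 1622.7 kW
Heating duty = 1.6227 MW

Q = 1.62 MW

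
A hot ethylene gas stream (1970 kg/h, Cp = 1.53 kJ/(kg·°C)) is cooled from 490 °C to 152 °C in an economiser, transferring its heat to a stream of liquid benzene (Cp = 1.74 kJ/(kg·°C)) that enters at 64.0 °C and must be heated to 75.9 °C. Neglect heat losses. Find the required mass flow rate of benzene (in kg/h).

Heat released by hot stream: Q = 1970 × 1.53 × (490 − 152) = 1.0188e+06 kJ/h
Energy balance on cold side (adiabatic exchanger): Q = ṁ_c·Cp_c·(T_c,out − T_c,in)
ṁ_c = 1.0188e+06 / [1.74 × (75.9 − 64.0)] = 49201 kg/h

ṁ_c = 49200 kg/h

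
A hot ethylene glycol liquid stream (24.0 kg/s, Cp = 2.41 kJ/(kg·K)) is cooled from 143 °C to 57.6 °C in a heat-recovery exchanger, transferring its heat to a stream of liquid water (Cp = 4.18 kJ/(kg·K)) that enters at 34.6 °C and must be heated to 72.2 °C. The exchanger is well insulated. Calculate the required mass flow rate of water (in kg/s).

ṁ_c = 31.4 kg/s

Heat released by hot stream: Q = 24.0 × 2.41 × (143 − 57.6) = 4939.5 kJ/s
Energy balance on cold side (adiabatic exchanger): Q = ṁ_c·Cp_c·(T_c,out − T_c,in)
ṁ_c = 4939.5 / [4.18 × (72.2 − 34.6)] = 31.428 kg/s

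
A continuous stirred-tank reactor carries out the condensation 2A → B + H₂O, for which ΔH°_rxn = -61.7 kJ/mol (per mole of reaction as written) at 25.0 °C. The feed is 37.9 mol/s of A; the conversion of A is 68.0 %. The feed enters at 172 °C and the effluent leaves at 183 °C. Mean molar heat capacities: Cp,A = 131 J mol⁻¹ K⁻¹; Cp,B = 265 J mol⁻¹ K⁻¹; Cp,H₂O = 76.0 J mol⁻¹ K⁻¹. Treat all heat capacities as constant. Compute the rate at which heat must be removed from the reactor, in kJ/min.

Q_out = 34800 kJ/min

Extent of reaction ξ = 0.680 × 37.9 / 2 = 12.886 mol/s
Reaction term: ξ·ΔH°_rxn = 12.886 × -61.7 = -795.07 kJ/s
Sensible, feed 172→25 °C: -729.84 kJ/s
Outlet flows (mol/s): A 12.128, B 12.886, H₂O 12.886
Sensible, products 25→183 °C: 945.3 kJ/s
Q = ΔH = -579.61 kJ/s = -579.61 kW
Heat removed = 34777 kJ/min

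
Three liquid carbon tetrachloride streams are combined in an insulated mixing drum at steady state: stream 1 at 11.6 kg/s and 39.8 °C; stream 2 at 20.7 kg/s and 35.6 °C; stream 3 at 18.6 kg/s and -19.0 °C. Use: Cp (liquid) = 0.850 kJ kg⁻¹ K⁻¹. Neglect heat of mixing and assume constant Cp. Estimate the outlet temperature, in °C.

T_out = 16.6 °C

Energy balance with Q = 0: Σ ṁᵢCp,ᵢ(T_out − Tᵢ) = 0
T_out = Σ ṁᵢCp,ᵢTᵢ / Σ ṁᵢCp,ᵢ
      = 718.42 / 43.265 = 16.605 °C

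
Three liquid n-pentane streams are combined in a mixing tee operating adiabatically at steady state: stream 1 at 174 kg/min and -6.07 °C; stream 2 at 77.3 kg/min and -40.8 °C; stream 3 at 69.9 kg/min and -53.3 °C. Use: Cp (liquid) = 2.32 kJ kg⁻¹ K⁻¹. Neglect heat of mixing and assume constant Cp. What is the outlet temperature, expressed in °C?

T_out = -24.7 °C

Energy balance with Q = 0: Σ ṁᵢCp,ᵢ(T_out − Tᵢ) = 0
T_out = Σ ṁᵢCp,ᵢTᵢ / Σ ṁᵢCp,ᵢ
      = -18411 / 745.18 = -24.706 °C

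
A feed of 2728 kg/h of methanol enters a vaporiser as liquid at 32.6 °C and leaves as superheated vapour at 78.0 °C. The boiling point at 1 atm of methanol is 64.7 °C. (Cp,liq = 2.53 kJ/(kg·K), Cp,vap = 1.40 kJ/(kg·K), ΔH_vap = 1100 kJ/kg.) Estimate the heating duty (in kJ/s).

Q = 909 kJ/s

liquid 32.6→64.7 °C: 81.213 kJ/kg
vaporisation at 64.7 °C: 1100 kJ/kg
vapour 64.7→78.0 °C: 18.62 kJ/kg
Δh = 81.213 + 1100 + 18.62 = 1199.8 kJ/kg
Q = ṁ·Δh = 2728 kg/h × 1199.8 kJ/kg = 3.2731e+06 kJ/h
|Q| = 909.21 kW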